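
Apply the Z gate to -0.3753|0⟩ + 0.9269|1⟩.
-0.3753|0⟩ - 0.9269|1⟩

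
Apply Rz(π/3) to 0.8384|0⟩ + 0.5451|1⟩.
(0.7261 - 0.4192i)|0⟩ + (0.4721 + 0.2726i)|1⟩

Rz(π/3) = [[e^(−iθ/2), 0], [0, e^(iθ/2)]] with e^(±iθ/2) = cos(θ/2) ± i·sin(θ/2); θ = π/3, cos(θ/2) ≈ 0.866025, sin(θ/2) ≈ 0.5.
With a = amp(|0⟩) = 0.8384 and b = amp(|1⟩) = 0.5451:
new amp(|0⟩) = (0.866025 - 0.5i)·a = (0.7261 - 0.4192i)
new amp(|1⟩) = (0.866025 + 0.5i)·b = (0.4721 + 0.2726i)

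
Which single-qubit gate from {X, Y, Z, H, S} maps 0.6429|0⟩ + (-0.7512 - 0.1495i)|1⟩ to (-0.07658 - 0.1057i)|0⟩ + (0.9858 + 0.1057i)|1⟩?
H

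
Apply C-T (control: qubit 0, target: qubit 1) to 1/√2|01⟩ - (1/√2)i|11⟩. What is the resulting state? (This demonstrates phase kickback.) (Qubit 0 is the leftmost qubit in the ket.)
1/√2|01⟩ + (1/2 - (1/2)i)|11⟩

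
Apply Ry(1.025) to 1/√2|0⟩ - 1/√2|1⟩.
0.963|0⟩ - 0.2695|1⟩

Ry(1.025) = [[cos(θ/2), −sin(θ/2)], [sin(θ/2), cos(θ/2)]]; θ = 1.025, cos(θ/2) ≈ 0.871521, sin(θ/2) ≈ 0.490358.
With a = amp(|0⟩) = 1/√2 and b = amp(|1⟩) = -1/√2:
new amp(|0⟩) = (0.871521)·a + (-0.490358)·b = 0.963
new amp(|1⟩) = (0.490358)·a + (0.871521)·b = -0.2695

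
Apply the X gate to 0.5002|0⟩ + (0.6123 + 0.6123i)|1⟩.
(0.6123 + 0.6123i)|0⟩ + 0.5002|1⟩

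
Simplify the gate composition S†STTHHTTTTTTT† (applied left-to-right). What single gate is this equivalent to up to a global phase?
T†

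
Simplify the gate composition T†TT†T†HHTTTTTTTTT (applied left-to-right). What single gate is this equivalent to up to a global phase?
T†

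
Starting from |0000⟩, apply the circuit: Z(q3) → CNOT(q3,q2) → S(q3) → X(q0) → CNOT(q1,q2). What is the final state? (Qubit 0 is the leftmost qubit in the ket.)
|1000⟩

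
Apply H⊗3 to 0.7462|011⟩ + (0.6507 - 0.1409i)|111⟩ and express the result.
(0.4939 - 0.04982i)|000⟩ + (-0.4939 + 0.04982i)|001⟩ + (-0.4939 + 0.04982i)|010⟩ + (0.4939 - 0.04982i)|011⟩ + (0.03376 + 0.04982i)|100⟩ + (-0.03376 - 0.04982i)|101⟩ + (-0.03376 - 0.04982i)|110⟩ + (0.03376 + 0.04982i)|111⟩

H⊗3 gives amp(|y⟩) = (1/2√2) Σ_x (−1)^(x·y) amp(|x⟩), where x·y is the number of positions in which both x and y have a 1.
|000⟩: (0.7462 + (0.6507 - 0.1409i))/(2√2) = (0.4939 - 0.04982i)
|001⟩: (-0.7462 - (0.6507 - 0.1409i))/(2√2) = (-0.4939 + 0.04982i)
|010⟩: (-0.7462 - (0.6507 - 0.1409i))/(2√2) = (-0.4939 + 0.04982i)
|011⟩: (0.7462 + (0.6507 - 0.1409i))/(2√2) = (0.4939 - 0.04982i)
|100⟩: (0.7462 - (0.6507 - 0.1409i))/(2√2) = (0.03376 + 0.04982i)
|101⟩: (-0.7462 + (0.6507 - 0.1409i))/(2√2) = (-0.03376 - 0.04982i)
|110⟩: (-0.7462 + (0.6507 - 0.1409i))/(2√2) = (-0.03376 - 0.04982i)
|111⟩: (0.7462 - (0.6507 - 0.1409i))/(2√2) = (0.03376 + 0.04982i)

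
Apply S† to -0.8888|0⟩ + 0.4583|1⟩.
-0.8888|0⟩ - 0.4583i|1⟩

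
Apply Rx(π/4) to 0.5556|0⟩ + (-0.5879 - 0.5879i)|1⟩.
(0.2883 + 0.225i)|0⟩ + (-0.5431 - 0.7558i)|1⟩

Rx(π/4) = [[cos(θ/2), −i·sin(θ/2)], [−i·sin(θ/2), cos(θ/2)]]; θ = π/4, cos(θ/2) ≈ 0.92388, sin(θ/2) ≈ 0.382683.
With a = amp(|0⟩) = 0.5556 and b = amp(|1⟩) = (-0.5879 - 0.5879i):
new amp(|0⟩) = (0.92388)·a + (-0.382683i)·b = (0.2883 + 0.225i)
new amp(|1⟩) = (-0.382683i)·a + (0.92388)·b = (-0.5431 - 0.7558i)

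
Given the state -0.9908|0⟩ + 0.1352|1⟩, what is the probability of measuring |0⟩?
0.9817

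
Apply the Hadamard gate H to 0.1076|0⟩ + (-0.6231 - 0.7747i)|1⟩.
(-0.3645 - 0.5478i)|0⟩ + (0.5167 + 0.5478i)|1⟩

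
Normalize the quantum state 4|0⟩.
|0⟩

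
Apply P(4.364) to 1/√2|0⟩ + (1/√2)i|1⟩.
1/√2|0⟩ + (0.6646 - 0.2414i)|1⟩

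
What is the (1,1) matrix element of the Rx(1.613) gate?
0.692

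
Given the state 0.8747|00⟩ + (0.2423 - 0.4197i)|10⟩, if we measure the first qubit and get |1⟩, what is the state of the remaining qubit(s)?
(0.5 - 0.866i)|0⟩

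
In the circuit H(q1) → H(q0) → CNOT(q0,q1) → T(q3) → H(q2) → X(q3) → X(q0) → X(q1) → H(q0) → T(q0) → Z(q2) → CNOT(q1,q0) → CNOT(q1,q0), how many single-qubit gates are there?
10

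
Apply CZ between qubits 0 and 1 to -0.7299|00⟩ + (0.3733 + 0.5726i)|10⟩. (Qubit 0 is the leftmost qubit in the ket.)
-0.7299|00⟩ + (0.3733 + 0.5726i)|10⟩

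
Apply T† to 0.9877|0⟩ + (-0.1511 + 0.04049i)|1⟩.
0.9877|0⟩ + (-0.07821 + 0.1355i)|1⟩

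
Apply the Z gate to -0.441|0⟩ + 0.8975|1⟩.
-0.441|0⟩ - 0.8975|1⟩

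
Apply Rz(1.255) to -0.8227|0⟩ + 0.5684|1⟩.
(-0.666 + 0.483i)|0⟩ + (0.4601 + 0.3337i)|1⟩

Rz(1.255) = [[e^(−iθ/2), 0], [0, e^(iθ/2)]] with e^(±iθ/2) = cos(θ/2) ± i·sin(θ/2); θ = 1.255, cos(θ/2) ≈ 0.809498, sin(θ/2) ≈ 0.587123.
With a = amp(|0⟩) = -0.8227 and b = amp(|1⟩) = 0.5684:
new amp(|0⟩) = (0.809498 - 0.587123i)·a = (-0.666 + 0.483i)
new amp(|1⟩) = (0.809498 + 0.587123i)·b = (0.4601 + 0.3337i)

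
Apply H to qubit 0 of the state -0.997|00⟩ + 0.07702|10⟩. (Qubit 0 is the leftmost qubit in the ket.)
-0.6505|00⟩ - 0.7594|10⟩

H on qubit 0 mixes each pair of kets that differ only in qubit 0: amplitudes (a, b) of (|…0…⟩, |…1…⟩) become ((a + b)/√2, (a − b)/√2). Kets absent from the input have amplitude 0.
(|00⟩, |10⟩): (a, b) = (-0.997, 0.07702) → (-0.6505, -0.7594)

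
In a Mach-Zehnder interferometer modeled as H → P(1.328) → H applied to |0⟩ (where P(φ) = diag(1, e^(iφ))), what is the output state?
(0.6202 + 0.4853i)|0⟩ + (0.3798 - 0.4853i)|1⟩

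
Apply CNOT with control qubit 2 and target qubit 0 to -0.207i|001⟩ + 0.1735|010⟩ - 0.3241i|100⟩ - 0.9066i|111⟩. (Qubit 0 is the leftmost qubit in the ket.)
0.1735|010⟩ - 0.9066i|011⟩ - 0.3241i|100⟩ - 0.207i|101⟩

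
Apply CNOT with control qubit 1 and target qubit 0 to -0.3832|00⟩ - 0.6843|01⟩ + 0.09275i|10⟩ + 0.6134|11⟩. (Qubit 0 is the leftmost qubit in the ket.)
-0.3832|00⟩ + 0.6134|01⟩ + 0.09275i|10⟩ - 0.6843|11⟩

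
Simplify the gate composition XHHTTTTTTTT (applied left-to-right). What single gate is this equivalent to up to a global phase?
X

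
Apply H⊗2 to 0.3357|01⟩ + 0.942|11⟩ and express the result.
0.6389|00⟩ - 0.6389|01⟩ - 0.3032|10⟩ + 0.3032|11⟩

H⊗2 gives amp(|y⟩) = (1/2) Σ_x (−1)^(x·y) amp(|x⟩), where x·y is the number of positions in which both x and y have a 1.
|00⟩: (0.3357 + 0.942)/2 = 0.6389
|01⟩: (-0.3357 - 0.942)/2 = -0.6389
|10⟩: (0.3357 - 0.942)/2 = -0.3032
|11⟩: (-0.3357 + 0.942)/2 = 0.3032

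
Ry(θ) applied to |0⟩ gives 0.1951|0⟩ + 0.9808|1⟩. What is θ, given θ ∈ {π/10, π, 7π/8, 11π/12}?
7π/8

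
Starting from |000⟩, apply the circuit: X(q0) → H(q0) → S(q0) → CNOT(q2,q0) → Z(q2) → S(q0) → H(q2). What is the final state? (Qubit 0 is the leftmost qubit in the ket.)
1/2|000⟩ + 1/2|001⟩ + 1/2|100⟩ + 1/2|101⟩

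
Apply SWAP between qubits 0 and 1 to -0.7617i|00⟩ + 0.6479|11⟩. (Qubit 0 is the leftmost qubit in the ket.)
-0.7617i|00⟩ + 0.6479|11⟩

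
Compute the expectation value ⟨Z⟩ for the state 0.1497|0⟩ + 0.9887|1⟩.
-0.9551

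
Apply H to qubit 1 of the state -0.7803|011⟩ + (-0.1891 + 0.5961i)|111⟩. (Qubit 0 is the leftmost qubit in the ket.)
-0.5518|001⟩ + 0.5518|011⟩ + (-0.1337 + 0.4215i)|101⟩ + (0.1337 - 0.4215i)|111⟩

H on qubit 1 mixes each pair of kets that differ only in qubit 1: amplitudes (a, b) of (|…0…⟩, |…1…⟩) become ((a + b)/√2, (a − b)/√2). Kets absent from the input have amplitude 0.
(|001⟩, |011⟩): (a, b) = (0, -0.7803) → (-0.5518, 0.5518)
(|101⟩, |111⟩): (a, b) = (0, (-0.1891 + 0.5961i)) → ((-0.1337 + 0.4215i), (0.1337 - 0.4215i))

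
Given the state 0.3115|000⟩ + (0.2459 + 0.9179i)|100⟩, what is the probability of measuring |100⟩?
0.903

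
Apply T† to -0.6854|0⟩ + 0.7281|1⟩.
-0.6854|0⟩ + (0.5148 - 0.5148i)|1⟩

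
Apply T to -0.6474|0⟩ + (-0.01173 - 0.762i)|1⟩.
-0.6474|0⟩ + (0.5305 - 0.5471i)|1⟩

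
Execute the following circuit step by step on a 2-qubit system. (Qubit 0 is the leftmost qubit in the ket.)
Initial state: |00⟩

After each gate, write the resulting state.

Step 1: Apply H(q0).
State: 1/√2|00⟩ + 1/√2|10⟩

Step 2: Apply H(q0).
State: |00⟩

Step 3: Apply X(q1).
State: |01⟩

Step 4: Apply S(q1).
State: i|01⟩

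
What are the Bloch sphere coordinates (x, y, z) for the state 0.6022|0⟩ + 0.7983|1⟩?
(0.9615, 0, -0.2746)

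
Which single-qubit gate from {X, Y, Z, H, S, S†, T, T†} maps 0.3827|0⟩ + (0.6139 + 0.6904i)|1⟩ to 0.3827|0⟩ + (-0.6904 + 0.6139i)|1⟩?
S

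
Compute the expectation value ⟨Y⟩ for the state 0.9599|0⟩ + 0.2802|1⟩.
0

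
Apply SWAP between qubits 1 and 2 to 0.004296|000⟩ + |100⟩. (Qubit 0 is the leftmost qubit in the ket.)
0.004296|000⟩ + |100⟩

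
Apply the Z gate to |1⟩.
-|1⟩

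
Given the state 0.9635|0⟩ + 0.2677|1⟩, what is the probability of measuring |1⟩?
0.07166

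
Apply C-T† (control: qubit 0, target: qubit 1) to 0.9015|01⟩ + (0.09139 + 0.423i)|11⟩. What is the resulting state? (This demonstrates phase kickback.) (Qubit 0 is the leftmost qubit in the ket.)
0.9015|01⟩ + (0.3637 + 0.2345i)|11⟩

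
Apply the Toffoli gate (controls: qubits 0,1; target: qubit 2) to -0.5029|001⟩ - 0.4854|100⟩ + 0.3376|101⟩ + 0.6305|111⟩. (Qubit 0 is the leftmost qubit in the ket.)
-0.5029|001⟩ - 0.4854|100⟩ + 0.3376|101⟩ + 0.6305|110⟩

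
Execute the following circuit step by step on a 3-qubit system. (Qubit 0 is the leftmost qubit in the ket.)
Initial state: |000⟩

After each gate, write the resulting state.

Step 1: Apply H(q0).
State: 1/√2|000⟩ + 1/√2|100⟩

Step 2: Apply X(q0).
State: 1/√2|000⟩ + 1/√2|100⟩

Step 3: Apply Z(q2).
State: 1/√2|000⟩ + 1/√2|100⟩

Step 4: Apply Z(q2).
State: 1/√2|000⟩ + 1/√2|100⟩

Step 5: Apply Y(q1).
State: (1/√2)i|010⟩ + (1/√2)i|110⟩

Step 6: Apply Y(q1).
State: 1/√2|000⟩ + 1/√2|100⟩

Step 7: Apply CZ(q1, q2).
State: 1/√2|000⟩ + 1/√2|100⟩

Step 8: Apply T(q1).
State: 1/√2|000⟩ + 1/√2|100⟩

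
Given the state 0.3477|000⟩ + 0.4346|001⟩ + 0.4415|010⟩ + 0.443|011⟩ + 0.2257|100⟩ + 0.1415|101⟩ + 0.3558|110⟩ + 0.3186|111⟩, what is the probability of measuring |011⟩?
0.1962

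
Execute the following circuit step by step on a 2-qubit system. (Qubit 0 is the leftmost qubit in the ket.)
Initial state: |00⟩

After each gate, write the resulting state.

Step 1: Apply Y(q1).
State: i|01⟩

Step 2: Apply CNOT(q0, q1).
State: i|01⟩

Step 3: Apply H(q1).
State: (1/√2)i|00⟩ - (1/√2)i|01⟩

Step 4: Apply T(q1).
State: (1/√2)i|00⟩ + (1/2 - (1/2)i)|01⟩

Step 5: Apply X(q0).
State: (1/√2)i|10⟩ + (1/2 - (1/2)i)|11⟩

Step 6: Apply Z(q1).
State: (1/√2)i|10⟩ + (-1/2 + (1/2)i)|11⟩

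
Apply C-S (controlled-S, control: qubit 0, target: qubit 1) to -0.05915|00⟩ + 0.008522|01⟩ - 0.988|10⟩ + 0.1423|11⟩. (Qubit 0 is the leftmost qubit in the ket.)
-0.05915|00⟩ + 0.008522|01⟩ - 0.988|10⟩ + 0.1423i|11⟩

C-S leaves the control-|0⟩ kets |00⟩, |01⟩ unchanged and applies S to qubit 1 on the control-|1⟩ pair (|10⟩, |11⟩).
S = [[1, 0], [0, i]].
With a = amp(|10⟩) = -0.988 and b = amp(|11⟩) = 0.1423:
new amp(|10⟩) = (1)·a = -0.988
new amp(|11⟩) = (i)·b = 0.1423i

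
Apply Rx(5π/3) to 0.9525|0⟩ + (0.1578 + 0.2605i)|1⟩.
(-0.6946 - 0.0789i)|0⟩ + (-0.1367 - 0.7018i)|1⟩

Rx(5π/3) = [[cos(θ/2), −i·sin(θ/2)], [−i·sin(θ/2), cos(θ/2)]]; θ = 5π/3, cos(θ/2) ≈ -0.866025, sin(θ/2) ≈ 0.5.
With a = amp(|0⟩) = 0.9525 and b = amp(|1⟩) = (0.1578 + 0.2605i):
new amp(|0⟩) = (-0.866025)·a + (-0.5i)·b = (-0.6946 - 0.0789i)
new amp(|1⟩) = (-0.5i)·a + (-0.866025)·b = (-0.1367 - 0.7018i)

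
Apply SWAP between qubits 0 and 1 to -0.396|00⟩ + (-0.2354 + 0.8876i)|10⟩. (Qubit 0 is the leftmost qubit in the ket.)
-0.396|00⟩ + (-0.2354 + 0.8876i)|01⟩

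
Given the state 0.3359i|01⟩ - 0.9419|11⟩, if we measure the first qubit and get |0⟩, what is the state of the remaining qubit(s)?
i|1⟩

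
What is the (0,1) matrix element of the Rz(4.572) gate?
0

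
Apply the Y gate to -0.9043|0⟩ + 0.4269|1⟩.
-0.4269i|0⟩ - 0.9043i|1⟩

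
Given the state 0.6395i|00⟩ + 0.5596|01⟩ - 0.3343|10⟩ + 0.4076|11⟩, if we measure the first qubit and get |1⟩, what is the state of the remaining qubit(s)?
-0.6342|0⟩ + 0.7732|1⟩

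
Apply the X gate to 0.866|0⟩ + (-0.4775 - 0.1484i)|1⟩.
(-0.4775 - 0.1484i)|0⟩ + 0.866|1⟩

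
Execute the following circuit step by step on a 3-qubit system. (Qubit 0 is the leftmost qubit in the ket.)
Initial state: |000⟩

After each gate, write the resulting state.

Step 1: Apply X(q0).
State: |100⟩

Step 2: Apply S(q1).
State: |100⟩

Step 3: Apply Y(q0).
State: -i|000⟩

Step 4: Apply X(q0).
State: -i|100⟩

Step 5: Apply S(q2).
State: -i|100⟩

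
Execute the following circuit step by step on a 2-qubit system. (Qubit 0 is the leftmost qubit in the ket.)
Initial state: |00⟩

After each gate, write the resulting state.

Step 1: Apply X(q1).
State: |01⟩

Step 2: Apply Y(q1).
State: -i|00⟩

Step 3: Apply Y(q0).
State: |10⟩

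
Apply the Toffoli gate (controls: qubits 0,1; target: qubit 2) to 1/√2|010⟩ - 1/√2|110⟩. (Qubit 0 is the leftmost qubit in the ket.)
1/√2|010⟩ - 1/√2|111⟩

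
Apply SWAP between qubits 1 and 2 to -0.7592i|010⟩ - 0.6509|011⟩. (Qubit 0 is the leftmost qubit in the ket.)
-0.7592i|001⟩ - 0.6509|011⟩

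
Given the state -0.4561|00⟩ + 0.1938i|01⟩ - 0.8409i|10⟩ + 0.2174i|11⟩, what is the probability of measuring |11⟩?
0.04726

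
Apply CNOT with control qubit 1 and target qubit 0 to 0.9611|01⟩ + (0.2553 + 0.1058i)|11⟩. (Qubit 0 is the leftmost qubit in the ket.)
(0.2553 + 0.1058i)|01⟩ + 0.9611|11⟩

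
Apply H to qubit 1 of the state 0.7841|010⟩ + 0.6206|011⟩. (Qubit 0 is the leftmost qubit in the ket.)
0.5544|000⟩ + 0.4388|001⟩ - 0.5544|010⟩ - 0.4388|011⟩

H on qubit 1 mixes each pair of kets that differ only in qubit 1: amplitudes (a, b) of (|…0…⟩, |…1…⟩) become ((a + b)/√2, (a − b)/√2). Kets absent from the input have amplitude 0.
(|000⟩, |010⟩): (a, b) = (0, 0.7841) → (0.5544, -0.5544)
(|001⟩, |011⟩): (a, b) = (0, 0.6206) → (0.4388, -0.4388)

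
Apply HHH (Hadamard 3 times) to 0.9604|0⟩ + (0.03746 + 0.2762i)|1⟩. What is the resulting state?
(0.7056 + 0.1953i)|0⟩ + (0.6526 - 0.1953i)|1⟩

H² = I, so H^3 = H: a single Hadamard. With (a, b) = (0.9604, (0.03746 + 0.2762i)), H gives ((a + b)/√2, (a − b)/√2) = ((0.7056 + 0.1953i), (0.6526 - 0.1953i)).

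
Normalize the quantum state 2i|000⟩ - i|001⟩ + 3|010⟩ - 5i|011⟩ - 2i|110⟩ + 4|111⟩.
0.2604i|000⟩ - 0.1302i|001⟩ + 0.3906|010⟩ - 0.6509i|011⟩ - 0.2604i|110⟩ + 0.5208|111⟩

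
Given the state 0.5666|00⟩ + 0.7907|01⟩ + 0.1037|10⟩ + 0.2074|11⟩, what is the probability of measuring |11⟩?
0.04301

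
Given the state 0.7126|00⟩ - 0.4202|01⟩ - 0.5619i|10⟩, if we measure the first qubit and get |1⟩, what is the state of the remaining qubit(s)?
-i|0⟩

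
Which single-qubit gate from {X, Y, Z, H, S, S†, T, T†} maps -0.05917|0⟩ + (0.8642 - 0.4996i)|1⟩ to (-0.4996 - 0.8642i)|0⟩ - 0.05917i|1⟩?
Y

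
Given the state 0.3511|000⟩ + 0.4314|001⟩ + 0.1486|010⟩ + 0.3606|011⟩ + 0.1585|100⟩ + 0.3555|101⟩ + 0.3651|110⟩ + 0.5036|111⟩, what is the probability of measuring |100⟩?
0.02512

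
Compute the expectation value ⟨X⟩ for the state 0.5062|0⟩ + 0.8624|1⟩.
0.8731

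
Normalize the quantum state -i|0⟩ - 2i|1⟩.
-(1/√5)i|0⟩ - 0.8944i|1⟩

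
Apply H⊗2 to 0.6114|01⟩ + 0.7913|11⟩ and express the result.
0.7014|00⟩ - 0.7014|01⟩ - 0.08995|10⟩ + 0.08995|11⟩

H⊗2 gives amp(|y⟩) = (1/2) Σ_x (−1)^(x·y) amp(|x⟩), where x·y is the number of positions in which both x and y have a 1.
|00⟩: (0.6114 + 0.7913)/2 = 0.7014
|01⟩: (-0.6114 - 0.7913)/2 = -0.7014
|10⟩: (0.6114 - 0.7913)/2 = -0.08995
|11⟩: (-0.6114 + 0.7913)/2 = 0.08995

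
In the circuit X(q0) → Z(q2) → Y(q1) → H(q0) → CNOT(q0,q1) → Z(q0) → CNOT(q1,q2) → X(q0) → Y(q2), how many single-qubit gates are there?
7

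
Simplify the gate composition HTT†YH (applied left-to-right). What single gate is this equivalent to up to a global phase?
Y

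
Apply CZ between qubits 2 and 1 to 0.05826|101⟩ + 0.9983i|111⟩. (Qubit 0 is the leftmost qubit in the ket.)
0.05826|101⟩ - 0.9983i|111⟩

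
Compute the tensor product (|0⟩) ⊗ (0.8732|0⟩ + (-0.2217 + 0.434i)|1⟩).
0.8732|00⟩ + (-0.2217 + 0.434i)|01⟩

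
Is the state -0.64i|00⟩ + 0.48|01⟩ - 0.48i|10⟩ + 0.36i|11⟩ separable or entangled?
Entangled

Writing the state as a|00⟩ + b|01⟩ + c|10⟩ + d|11⟩, it is a product state iff ad − bc = 0.
Here (a, b, c, d) = (-0.64i, 0.48, -0.48i, 0.36i): ad − bc = (-0.64i)(0.36i) − (0.48)(-0.48i) = (0.2304 + 0.2304i) ≠ 0, so the state is entangled.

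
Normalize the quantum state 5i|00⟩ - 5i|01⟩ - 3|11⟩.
0.6509i|00⟩ - 0.6509i|01⟩ - 0.3906|11⟩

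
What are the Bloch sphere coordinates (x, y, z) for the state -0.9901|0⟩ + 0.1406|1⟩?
(-0.2784, 0, 0.9605)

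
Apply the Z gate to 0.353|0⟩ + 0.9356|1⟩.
0.353|0⟩ - 0.9356|1⟩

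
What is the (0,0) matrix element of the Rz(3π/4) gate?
(0.3827 - 0.9239i)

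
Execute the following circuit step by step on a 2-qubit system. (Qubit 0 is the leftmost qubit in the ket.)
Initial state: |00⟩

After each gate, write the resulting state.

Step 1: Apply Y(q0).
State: i|10⟩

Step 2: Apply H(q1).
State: (1/√2)i|10⟩ + (1/√2)i|11⟩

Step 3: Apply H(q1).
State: i|10⟩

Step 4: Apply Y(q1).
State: -|11⟩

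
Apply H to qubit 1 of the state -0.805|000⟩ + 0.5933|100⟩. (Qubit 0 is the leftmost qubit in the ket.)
-0.5692|000⟩ - 0.5692|010⟩ + 0.4195|100⟩ + 0.4195|110⟩

H on qubit 1 mixes each pair of kets that differ only in qubit 1: amplitudes (a, b) of (|…0…⟩, |…1…⟩) become ((a + b)/√2, (a − b)/√2). Kets absent from the input have amplitude 0.
(|000⟩, |010⟩): (a, b) = (-0.805, 0) → (-0.5692, -0.5692)
(|100⟩, |110⟩): (a, b) = (0.5933, 0) → (0.4195, 0.4195)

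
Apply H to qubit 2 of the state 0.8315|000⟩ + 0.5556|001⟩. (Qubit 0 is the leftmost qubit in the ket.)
0.9808|000⟩ + 0.1951|001⟩

H on qubit 2 mixes each pair of kets that differ only in qubit 2: amplitudes (a, b) of (|…0…⟩, |…1…⟩) become ((a + b)/√2, (a − b)/√2). Kets absent from the input have amplitude 0.
(|000⟩, |001⟩): (a, b) = (0.8315, 0.5556) → (0.9808, 0.1951)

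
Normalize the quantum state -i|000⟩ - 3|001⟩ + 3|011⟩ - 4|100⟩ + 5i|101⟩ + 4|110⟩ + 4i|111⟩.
-0.1043i|000⟩ - 0.3128|001⟩ + 0.3128|011⟩ - 0.417|100⟩ + 0.5213i|101⟩ + 0.417|110⟩ + 0.417i|111⟩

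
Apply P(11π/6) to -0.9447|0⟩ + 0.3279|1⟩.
-0.9447|0⟩ + (0.284 - 0.164i)|1⟩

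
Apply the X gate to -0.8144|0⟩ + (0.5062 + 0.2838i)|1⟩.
(0.5062 + 0.2838i)|0⟩ - 0.8144|1⟩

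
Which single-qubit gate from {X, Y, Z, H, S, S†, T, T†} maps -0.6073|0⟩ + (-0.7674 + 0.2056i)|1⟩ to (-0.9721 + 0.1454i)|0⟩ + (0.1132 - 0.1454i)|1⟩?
H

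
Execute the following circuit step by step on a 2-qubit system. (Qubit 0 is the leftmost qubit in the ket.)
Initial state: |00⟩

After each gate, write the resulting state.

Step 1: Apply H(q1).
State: 1/√2|00⟩ + 1/√2|01⟩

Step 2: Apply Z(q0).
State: 1/√2|00⟩ + 1/√2|01⟩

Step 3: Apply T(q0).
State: 1/√2|00⟩ + 1/√2|01⟩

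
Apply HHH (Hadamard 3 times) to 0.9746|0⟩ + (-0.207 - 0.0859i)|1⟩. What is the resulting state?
(0.5428 - 0.06074i)|0⟩ + (0.8355 + 0.06074i)|1⟩

H² = I, so H^3 = H: a single Hadamard. With (a, b) = (0.9746, (-0.207 - 0.0859i)), H gives ((a + b)/√2, (a − b)/√2) = ((0.5428 - 0.06074i), (0.8355 + 0.06074i)).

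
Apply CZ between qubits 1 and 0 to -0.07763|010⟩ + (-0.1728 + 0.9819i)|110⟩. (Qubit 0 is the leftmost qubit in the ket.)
-0.07763|010⟩ + (0.1728 - 0.9819i)|110⟩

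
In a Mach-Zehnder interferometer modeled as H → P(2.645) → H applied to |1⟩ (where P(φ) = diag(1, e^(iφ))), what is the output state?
(0.9396 - 0.2382i)|0⟩ + (0.06039 + 0.2382i)|1⟩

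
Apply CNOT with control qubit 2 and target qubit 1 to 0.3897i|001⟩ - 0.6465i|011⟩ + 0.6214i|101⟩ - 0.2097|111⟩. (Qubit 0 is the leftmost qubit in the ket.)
-0.6465i|001⟩ + 0.3897i|011⟩ - 0.2097|101⟩ + 0.6214i|111⟩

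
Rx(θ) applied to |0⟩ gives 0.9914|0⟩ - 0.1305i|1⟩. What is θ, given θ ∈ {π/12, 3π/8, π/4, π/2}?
π/12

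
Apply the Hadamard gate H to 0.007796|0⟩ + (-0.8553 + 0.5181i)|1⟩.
(-0.5993 + 0.3664i)|0⟩ + (0.6103 - 0.3664i)|1⟩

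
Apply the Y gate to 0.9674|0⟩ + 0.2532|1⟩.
-0.2532i|0⟩ + 0.9674i|1⟩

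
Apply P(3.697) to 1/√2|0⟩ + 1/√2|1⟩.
1/√2|0⟩ + (-0.6008 - 0.3728i)|1⟩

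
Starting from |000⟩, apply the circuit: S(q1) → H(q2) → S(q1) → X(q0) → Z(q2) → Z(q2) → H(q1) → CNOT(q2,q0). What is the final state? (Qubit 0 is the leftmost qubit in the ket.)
1/2|001⟩ + 1/2|011⟩ + 1/2|100⟩ + 1/2|110⟩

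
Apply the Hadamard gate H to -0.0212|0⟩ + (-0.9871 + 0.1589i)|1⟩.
(-0.713 + 0.1124i)|0⟩ + (0.683 - 0.1124i)|1⟩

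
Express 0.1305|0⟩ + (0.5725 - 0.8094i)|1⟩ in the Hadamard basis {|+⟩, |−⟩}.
(0.4971 - 0.5723i)|+⟩ + (-0.3125 + 0.5723i)|−⟩

With |ψ⟩ = α|0⟩ + β|1⟩, the Hadamard-basis coefficients are ⟨+|ψ⟩ = (α + β)/√2 and ⟨−|ψ⟩ = (α − β)/√2.
Here α = 0.1305, β = (0.5725 - 0.8094i): (α + β)/√2 = (0.4971 - 0.5723i), (α − β)/√2 = (-0.3125 + 0.5723i).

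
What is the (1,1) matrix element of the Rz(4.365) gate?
(-0.5743 + 0.8187i)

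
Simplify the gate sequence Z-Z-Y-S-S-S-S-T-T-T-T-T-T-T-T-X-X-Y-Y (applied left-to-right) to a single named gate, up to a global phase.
Y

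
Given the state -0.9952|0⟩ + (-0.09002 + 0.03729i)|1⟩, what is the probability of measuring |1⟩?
0.009494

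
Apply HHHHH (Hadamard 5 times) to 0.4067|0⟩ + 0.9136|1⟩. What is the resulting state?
0.9336|0⟩ - 0.3584|1⟩

H² = I, so H^5 = H: a single Hadamard. With (a, b) = (0.4067, 0.9136), H gives ((a + b)/√2, (a − b)/√2) = (0.9336, -0.3584).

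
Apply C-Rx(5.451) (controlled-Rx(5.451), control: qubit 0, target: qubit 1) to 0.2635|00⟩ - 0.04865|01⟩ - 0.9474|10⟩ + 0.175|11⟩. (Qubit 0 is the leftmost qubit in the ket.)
0.2635|00⟩ - 0.04865|01⟩ + (0.8666 - 0.07073i)|10⟩ + (-0.1601 + 0.3829i)|11⟩

C-Rx(5.451) leaves the control-|0⟩ kets |00⟩, |01⟩ unchanged and applies Rx(5.451) to qubit 1 on the control-|1⟩ pair (|10⟩, |11⟩).
Rx(5.451) = [[cos(θ/2), −i·sin(θ/2)], [−i·sin(θ/2), cos(θ/2)]]; θ = 5.451, cos(θ/2) ≈ -0.914675, sin(θ/2) ≈ 0.40419.
With a = amp(|10⟩) = -0.9474 and b = amp(|11⟩) = 0.175:
new amp(|10⟩) = (-0.914675)·a + (-0.40419i)·b = (0.8666 - 0.07073i)
new amp(|11⟩) = (-0.40419i)·a + (-0.914675)·b = (-0.1601 + 0.3829i)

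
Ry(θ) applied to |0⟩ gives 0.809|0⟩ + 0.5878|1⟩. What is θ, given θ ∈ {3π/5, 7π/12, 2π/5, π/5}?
2π/5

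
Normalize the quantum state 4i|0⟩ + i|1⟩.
0.9701i|0⟩ + 0.2425i|1⟩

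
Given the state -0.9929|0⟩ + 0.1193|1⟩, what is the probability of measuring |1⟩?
0.01423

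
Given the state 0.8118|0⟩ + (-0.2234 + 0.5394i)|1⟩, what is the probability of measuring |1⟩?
0.3409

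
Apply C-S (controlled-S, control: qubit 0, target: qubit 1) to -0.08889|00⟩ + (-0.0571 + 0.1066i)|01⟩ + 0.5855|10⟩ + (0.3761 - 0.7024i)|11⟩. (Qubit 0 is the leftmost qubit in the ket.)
-0.08889|00⟩ + (-0.0571 + 0.1066i)|01⟩ + 0.5855|10⟩ + (0.7024 + 0.3761i)|11⟩

C-S leaves the control-|0⟩ kets |00⟩, |01⟩ unchanged and applies S to qubit 1 on the control-|1⟩ pair (|10⟩, |11⟩).
S = [[1, 0], [0, i]].
With a = amp(|10⟩) = 0.5855 and b = amp(|11⟩) = (0.3761 - 0.7024i):
new amp(|10⟩) = (1)·a = 0.5855
new amp(|11⟩) = (i)·b = (0.7024 + 0.3761i)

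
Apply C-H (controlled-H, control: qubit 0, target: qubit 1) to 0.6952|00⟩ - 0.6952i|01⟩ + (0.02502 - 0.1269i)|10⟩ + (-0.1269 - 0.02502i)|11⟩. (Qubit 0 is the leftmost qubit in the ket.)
0.6952|00⟩ - 0.6952i|01⟩ + (-0.07204 - 0.1074i)|10⟩ + (0.1074 - 0.07204i)|11⟩

C-H leaves the control-|0⟩ kets |00⟩, |01⟩ unchanged and applies H to qubit 1 on the control-|1⟩ pair (|10⟩, |11⟩).
H = [[1/√2, 1/√2], [1/√2, -1/√2]].
With a = amp(|10⟩) = (0.02502 - 0.1269i) and b = amp(|11⟩) = (-0.1269 - 0.02502i):
new amp(|10⟩) = (1/√2)·a + (1/√2)·b = (-0.07204 - 0.1074i)
new amp(|11⟩) = (1/√2)·a + (-1/√2)·b = (0.1074 - 0.07204i)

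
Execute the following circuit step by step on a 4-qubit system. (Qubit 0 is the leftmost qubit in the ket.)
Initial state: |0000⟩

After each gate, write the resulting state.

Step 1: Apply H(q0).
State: 1/√2|0000⟩ + 1/√2|1000⟩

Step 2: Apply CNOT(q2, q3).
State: 1/√2|0000⟩ + 1/√2|1000⟩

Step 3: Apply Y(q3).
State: (1/√2)i|0001⟩ + (1/√2)i|1001⟩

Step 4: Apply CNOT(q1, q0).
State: (1/√2)i|0001⟩ + (1/√2)i|1001⟩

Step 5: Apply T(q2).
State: (1/√2)i|0001⟩ + (1/√2)i|1001⟩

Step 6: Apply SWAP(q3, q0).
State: (1/√2)i|1000⟩ + (1/√2)i|1001⟩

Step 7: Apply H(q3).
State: i|1000⟩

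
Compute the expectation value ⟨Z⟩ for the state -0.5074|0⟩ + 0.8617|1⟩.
-0.4851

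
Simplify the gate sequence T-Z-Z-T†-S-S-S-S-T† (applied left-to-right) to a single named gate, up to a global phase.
T†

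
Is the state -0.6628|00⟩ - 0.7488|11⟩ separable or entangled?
Entangled

Writing the state as a|00⟩ + b|01⟩ + c|10⟩ + d|11⟩, it is a product state iff ad − bc = 0.
Here (a, b, c, d) = (-0.6628, 0, 0, -0.7488): ad − bc = (-0.6628)(-0.7488) − (0)(0) = 0.4963 ≠ 0, so the state is entangled.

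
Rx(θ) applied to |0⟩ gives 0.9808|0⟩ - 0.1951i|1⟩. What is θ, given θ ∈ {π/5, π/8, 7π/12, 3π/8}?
π/8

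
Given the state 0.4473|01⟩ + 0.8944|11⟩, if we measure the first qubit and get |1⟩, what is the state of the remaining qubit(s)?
|1⟩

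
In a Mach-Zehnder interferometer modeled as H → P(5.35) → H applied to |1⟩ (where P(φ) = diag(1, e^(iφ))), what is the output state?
(0.2024 + 0.4018i)|0⟩ + (0.7976 - 0.4018i)|1⟩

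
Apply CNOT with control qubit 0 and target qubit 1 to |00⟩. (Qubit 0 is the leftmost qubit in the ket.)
|00⟩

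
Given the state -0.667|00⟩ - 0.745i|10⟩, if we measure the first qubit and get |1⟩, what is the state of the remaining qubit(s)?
-i|0⟩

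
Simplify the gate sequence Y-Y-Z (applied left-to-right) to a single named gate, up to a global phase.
Z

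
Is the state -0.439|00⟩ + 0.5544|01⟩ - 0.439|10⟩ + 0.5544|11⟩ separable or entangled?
Separable

Writing the state as a|00⟩ + b|01⟩ + c|10⟩ + d|11⟩, it is a product state iff ad − bc = 0.
Here (a, b, c, d) = (-0.439, 0.5544, -0.439, 0.5544): ad − bc = (-0.439)(0.5544) − (0.5544)(-0.439) = 0, so the state is separable.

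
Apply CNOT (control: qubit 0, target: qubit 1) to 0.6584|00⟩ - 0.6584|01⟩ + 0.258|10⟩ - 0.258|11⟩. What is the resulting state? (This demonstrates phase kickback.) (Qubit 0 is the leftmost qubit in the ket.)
0.6584|00⟩ - 0.6584|01⟩ - 0.258|10⟩ + 0.258|11⟩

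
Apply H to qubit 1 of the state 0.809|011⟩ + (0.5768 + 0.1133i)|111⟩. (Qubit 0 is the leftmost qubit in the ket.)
0.572|001⟩ - 0.572|011⟩ + (0.4079 + 0.08012i)|101⟩ + (-0.4079 - 0.08012i)|111⟩

H on qubit 1 mixes each pair of kets that differ only in qubit 1: amplitudes (a, b) of (|…0…⟩, |…1…⟩) become ((a + b)/√2, (a − b)/√2). Kets absent from the input have amplitude 0.
(|001⟩, |011⟩): (a, b) = (0, 0.809) → (0.572, -0.572)
(|101⟩, |111⟩): (a, b) = (0, (0.5768 + 0.1133i)) → ((0.4079 + 0.08012i), (-0.4079 - 0.08012i))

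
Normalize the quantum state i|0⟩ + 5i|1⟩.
0.1961i|0⟩ + 0.9806i|1⟩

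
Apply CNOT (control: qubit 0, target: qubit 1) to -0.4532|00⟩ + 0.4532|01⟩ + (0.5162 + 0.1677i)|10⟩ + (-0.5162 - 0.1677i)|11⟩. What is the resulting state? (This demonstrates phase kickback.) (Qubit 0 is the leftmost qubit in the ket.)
-0.4532|00⟩ + 0.4532|01⟩ + (-0.5162 - 0.1677i)|10⟩ + (0.5162 + 0.1677i)|11⟩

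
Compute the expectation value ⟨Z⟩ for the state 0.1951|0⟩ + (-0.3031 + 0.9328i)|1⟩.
-0.9239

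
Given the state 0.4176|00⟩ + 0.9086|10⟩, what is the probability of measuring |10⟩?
0.8256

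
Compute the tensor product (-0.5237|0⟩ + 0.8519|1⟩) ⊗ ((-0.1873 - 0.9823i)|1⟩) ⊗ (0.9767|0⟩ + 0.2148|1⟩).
(0.0958 + 0.5024i)|010⟩ + (0.02107 + 0.1105i)|011⟩ + (-0.1558 - 0.8173i)|110⟩ + (-0.03427 - 0.1797i)|111⟩

amp(|b₁b₂…⟩) = product of the factor amplitudes for bits b₁, b₂, …; only kets whose every factor amplitude is nonzero survive.
|010⟩: (-0.5237)(-0.1873 - 0.9823i)(0.9767) = (0.0958 + 0.5024i)
|011⟩: (-0.5237)(-0.1873 - 0.9823i)(0.2148) = (0.02107 + 0.1105i)
|110⟩: (0.8519)(-0.1873 - 0.9823i)(0.9767) = (-0.1558 - 0.8173i)
|111⟩: (0.8519)(-0.1873 - 0.9823i)(0.2148) = (-0.03427 - 0.1797i)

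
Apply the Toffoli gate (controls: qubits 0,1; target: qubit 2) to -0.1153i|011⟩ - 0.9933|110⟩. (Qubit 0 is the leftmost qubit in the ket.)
-0.1153i|011⟩ - 0.9933|111⟩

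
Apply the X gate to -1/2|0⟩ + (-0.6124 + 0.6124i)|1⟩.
(-0.6124 + 0.6124i)|0⟩ - 1/2|1⟩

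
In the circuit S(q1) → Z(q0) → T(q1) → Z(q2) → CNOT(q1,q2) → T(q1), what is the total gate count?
6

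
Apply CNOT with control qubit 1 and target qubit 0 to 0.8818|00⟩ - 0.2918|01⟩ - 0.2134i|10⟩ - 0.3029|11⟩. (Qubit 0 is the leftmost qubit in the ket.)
0.8818|00⟩ - 0.3029|01⟩ - 0.2134i|10⟩ - 0.2918|11⟩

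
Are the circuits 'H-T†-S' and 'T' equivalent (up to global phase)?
No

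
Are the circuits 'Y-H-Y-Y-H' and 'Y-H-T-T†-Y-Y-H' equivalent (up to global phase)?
Yes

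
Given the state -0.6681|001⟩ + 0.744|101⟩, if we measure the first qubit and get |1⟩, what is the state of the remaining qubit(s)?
|01⟩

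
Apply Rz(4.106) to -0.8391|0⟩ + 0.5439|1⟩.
(0.3891 + 0.7434i)|0⟩ + (-0.2522 + 0.4819i)|1⟩

Rz(4.106) = [[e^(−iθ/2), 0], [0, e^(iθ/2)]] with e^(±iθ/2) = cos(θ/2) ± i·sin(θ/2); θ = 4.106, cos(θ/2) ≈ -0.463733, sin(θ/2) ≈ 0.885975.
With a = amp(|0⟩) = -0.8391 and b = amp(|1⟩) = 0.5439:
new amp(|0⟩) = (-0.463733 - 0.885975i)·a = (0.3891 + 0.7434i)
new amp(|1⟩) = (-0.463733 + 0.885975i)·b = (-0.2522 + 0.4819i)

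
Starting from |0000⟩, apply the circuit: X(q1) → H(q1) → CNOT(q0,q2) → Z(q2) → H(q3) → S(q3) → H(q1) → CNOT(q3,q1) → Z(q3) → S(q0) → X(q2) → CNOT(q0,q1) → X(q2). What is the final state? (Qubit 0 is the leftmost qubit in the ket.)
-(1/√2)i|0001⟩ + 1/√2|0100⟩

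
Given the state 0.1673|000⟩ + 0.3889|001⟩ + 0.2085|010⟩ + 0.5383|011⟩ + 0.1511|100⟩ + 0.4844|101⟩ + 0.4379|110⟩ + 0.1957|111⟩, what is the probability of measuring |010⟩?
0.04347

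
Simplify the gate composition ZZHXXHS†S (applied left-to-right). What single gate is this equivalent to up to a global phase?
I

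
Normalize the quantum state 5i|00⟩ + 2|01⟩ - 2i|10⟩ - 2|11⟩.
0.822i|00⟩ + 0.3288|01⟩ - 0.3288i|10⟩ - 0.3288|11⟩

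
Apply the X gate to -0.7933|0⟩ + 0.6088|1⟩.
0.6088|0⟩ - 0.7933|1⟩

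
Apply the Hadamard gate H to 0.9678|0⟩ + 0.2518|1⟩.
0.8624|0⟩ + 0.5063|1⟩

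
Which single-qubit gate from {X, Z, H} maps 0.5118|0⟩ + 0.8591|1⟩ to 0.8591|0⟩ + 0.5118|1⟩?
X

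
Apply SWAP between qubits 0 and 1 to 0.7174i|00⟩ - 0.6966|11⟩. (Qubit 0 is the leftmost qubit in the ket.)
0.7174i|00⟩ - 0.6966|11⟩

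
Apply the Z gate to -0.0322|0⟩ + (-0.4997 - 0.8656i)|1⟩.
-0.0322|0⟩ + (0.4997 + 0.8656i)|1⟩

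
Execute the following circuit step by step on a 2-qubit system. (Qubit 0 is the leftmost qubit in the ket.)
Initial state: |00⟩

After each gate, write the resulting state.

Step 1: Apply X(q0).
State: |10⟩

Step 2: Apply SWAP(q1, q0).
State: |01⟩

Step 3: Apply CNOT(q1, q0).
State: |11⟩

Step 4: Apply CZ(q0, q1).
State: -|11⟩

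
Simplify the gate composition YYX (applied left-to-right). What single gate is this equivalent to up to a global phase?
X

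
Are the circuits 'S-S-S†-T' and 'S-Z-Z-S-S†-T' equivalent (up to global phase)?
Yes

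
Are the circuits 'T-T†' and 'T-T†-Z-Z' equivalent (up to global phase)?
Yes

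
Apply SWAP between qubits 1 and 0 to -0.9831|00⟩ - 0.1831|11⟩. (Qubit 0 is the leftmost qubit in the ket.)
-0.9831|00⟩ - 0.1831|11⟩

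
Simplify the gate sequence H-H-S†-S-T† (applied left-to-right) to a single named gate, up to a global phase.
T†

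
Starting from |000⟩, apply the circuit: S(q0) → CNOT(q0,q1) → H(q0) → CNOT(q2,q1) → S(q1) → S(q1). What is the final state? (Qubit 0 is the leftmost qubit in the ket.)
1/√2|000⟩ + 1/√2|100⟩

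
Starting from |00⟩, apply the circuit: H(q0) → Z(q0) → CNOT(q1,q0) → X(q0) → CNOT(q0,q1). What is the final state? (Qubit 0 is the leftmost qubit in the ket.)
-1/√2|00⟩ + 1/√2|11⟩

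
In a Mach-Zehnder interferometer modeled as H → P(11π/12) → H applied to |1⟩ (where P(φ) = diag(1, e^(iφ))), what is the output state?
(0.983 - 0.1294i)|0⟩ + (0.01704 + 0.1294i)|1⟩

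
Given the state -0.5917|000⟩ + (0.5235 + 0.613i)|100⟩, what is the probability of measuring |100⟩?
0.6498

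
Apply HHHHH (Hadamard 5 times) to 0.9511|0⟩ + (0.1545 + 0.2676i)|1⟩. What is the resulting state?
(0.7818 + 0.1892i)|0⟩ + (0.5633 - 0.1892i)|1⟩

H² = I, so H^5 = H: a single Hadamard. With (a, b) = (0.9511, (0.1545 + 0.2676i)), H gives ((a + b)/√2, (a − b)/√2) = ((0.7818 + 0.1892i), (0.5633 - 0.1892i)).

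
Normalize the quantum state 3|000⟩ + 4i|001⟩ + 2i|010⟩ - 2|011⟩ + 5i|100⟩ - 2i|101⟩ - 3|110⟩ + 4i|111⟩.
0.3216|000⟩ + 0.4288i|001⟩ + 0.2144i|010⟩ - 0.2144|011⟩ + 0.5361i|100⟩ - 0.2144i|101⟩ - 0.3216|110⟩ + 0.4288i|111⟩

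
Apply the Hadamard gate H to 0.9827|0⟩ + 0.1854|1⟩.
0.826|0⟩ + 0.5638|1⟩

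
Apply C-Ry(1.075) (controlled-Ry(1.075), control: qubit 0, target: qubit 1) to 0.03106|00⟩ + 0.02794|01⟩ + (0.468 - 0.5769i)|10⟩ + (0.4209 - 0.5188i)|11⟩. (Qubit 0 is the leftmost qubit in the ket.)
0.03106|00⟩ + 0.02794|01⟩ + (0.1865 - 0.2299i)|10⟩ + (0.6012 - 0.741i)|11⟩

C-Ry(1.075) leaves the control-|0⟩ kets |00⟩, |01⟩ unchanged and applies Ry(1.075) to qubit 1 on the control-|1⟩ pair (|10⟩, |11⟩).
Ry(1.075) = [[cos(θ/2), −sin(θ/2)], [sin(θ/2), cos(θ/2)]]; θ = 1.075, cos(θ/2) ≈ 0.858991, sin(θ/2) ≈ 0.51199.
With a = amp(|10⟩) = (0.468 - 0.5769i) and b = amp(|11⟩) = (0.4209 - 0.5188i):
new amp(|10⟩) = (0.858991)·a + (-0.51199)·b = (0.1865 - 0.2299i)
new amp(|11⟩) = (0.51199)·a + (0.858991)·b = (0.6012 - 0.741i)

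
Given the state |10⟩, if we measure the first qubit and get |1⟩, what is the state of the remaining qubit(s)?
|0⟩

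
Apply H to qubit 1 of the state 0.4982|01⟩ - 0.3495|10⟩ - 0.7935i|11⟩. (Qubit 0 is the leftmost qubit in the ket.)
0.3523|00⟩ - 0.3523|01⟩ + (-0.2471 - 0.5611i)|10⟩ + (-0.2471 + 0.5611i)|11⟩

H on qubit 1 mixes each pair of kets that differ only in qubit 1: amplitudes (a, b) of (|…0…⟩, |…1…⟩) become ((a + b)/√2, (a − b)/√2). Kets absent from the input have amplitude 0.
(|00⟩, |01⟩): (a, b) = (0, 0.4982) → (0.3523, -0.3523)
(|10⟩, |11⟩): (a, b) = (-0.3495, -0.7935i) → ((-0.2471 - 0.5611i), (-0.2471 + 0.5611i))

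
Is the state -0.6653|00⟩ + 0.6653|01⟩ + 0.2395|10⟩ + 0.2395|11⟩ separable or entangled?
Entangled

Writing the state as a|00⟩ + b|01⟩ + c|10⟩ + d|11⟩, it is a product state iff ad − bc = 0.
Here (a, b, c, d) = (-0.6653, 0.6653, 0.2395, 0.2395): ad − bc = (-0.6653)(0.2395) − (0.6653)(0.2395) = -0.3187 ≠ 0, so the state is entangled.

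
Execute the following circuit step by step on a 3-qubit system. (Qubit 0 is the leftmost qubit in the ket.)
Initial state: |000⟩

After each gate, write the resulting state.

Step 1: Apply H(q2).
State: 1/√2|000⟩ + 1/√2|001⟩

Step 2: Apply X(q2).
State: 1/√2|000⟩ + 1/√2|001⟩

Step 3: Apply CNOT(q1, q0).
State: 1/√2|000⟩ + 1/√2|001⟩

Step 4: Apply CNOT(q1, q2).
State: 1/√2|000⟩ + 1/√2|001⟩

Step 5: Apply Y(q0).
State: (1/√2)i|100⟩ + (1/√2)i|101⟩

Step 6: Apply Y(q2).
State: 1/√2|100⟩ - 1/√2|101⟩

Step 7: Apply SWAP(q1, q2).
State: 1/√2|100⟩ - 1/√2|110⟩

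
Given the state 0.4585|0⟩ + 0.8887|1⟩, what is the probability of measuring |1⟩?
0.7898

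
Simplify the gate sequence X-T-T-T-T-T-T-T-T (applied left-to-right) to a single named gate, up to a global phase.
X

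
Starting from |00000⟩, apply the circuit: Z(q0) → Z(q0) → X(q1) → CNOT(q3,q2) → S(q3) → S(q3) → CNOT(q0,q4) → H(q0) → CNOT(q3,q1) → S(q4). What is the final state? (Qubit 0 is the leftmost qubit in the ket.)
1/√2|01000⟩ + 1/√2|11000⟩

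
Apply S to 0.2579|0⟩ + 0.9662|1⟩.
0.2579|0⟩ + 0.9662i|1⟩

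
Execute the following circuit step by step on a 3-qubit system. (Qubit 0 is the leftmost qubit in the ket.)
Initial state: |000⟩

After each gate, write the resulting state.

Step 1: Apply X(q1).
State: |010⟩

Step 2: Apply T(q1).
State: (1/√2 + (1/√2)i)|010⟩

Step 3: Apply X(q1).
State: (1/√2 + (1/√2)i)|000⟩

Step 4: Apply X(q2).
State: (1/√2 + (1/√2)i)|001⟩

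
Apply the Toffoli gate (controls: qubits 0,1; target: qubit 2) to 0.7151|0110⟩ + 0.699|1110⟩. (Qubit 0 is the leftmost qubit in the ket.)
0.7151|0110⟩ + 0.699|1100⟩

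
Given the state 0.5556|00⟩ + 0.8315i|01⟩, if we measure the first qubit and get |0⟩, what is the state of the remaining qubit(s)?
0.5556|0⟩ + 0.8315i|1⟩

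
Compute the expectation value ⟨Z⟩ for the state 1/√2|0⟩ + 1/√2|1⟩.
0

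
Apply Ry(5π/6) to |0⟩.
0.2588|0⟩ + 0.9659|1⟩

Ry(5π/6) = [[cos(θ/2), −sin(θ/2)], [sin(θ/2), cos(θ/2)]]; θ = 5π/6, cos(θ/2) ≈ 0.258819, sin(θ/2) ≈ 0.965926.
With a = amp(|0⟩) = 1 and b = amp(|1⟩) = 0:
new amp(|0⟩) = (0.258819)·a + (-0.965926)·b = 0.2588
new amp(|1⟩) = (0.965926)·a + (0.258819)·b = 0.9659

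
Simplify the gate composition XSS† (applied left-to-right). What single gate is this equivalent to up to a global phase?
X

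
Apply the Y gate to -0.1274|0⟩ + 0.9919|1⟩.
-0.9919i|0⟩ - 0.1274i|1⟩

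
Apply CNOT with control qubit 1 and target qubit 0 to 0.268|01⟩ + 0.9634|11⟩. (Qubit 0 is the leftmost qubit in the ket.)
0.9634|01⟩ + 0.268|11⟩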